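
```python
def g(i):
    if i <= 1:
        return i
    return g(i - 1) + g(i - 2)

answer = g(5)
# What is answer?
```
Call trace (a repeated sub-call is expanded the first time; later identical calls just restate its return value):
g(i=5)
  g(i=4)
    g(i=3)
      g(i=2)
        g(i=1)
        -> return 1
        g(i=0)
        -> return 0
      -> return 1
      g(i=1)
      -> return 1
    -> return 2
    g(i=2) -> return 1  (same call as traced above)
  -> return 3
  g(i=3) -> return 2  (same call as traced above)
-> return 5

Final answer: 5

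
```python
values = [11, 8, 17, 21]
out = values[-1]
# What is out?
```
Trace:
  values=[11, 8, 17, 21]
  values=[11, 8, 17, 21], out=21

Final answer: 21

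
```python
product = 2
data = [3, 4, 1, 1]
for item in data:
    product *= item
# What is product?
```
Trace:
  product=2
  product=6, item=3
  product=24, item=4
  product=24, item=1
  product=24, item=1

Final answer: 24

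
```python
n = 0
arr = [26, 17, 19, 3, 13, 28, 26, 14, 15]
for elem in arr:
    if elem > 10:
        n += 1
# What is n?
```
Trace:
  n=0
  n=1, elem=26
  n=2, elem=17
  n=3, elem=19
  n=3, elem=3
  n=4, elem=13
  n=5, elem=28
  n=6, elem=26
  n=7, elem=14
  n=8, elem=15

Final answer: 8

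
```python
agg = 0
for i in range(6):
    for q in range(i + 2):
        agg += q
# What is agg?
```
Trace:
  agg=0
  agg=0, i=0, q=0
  agg=1, i=0, q=1
  agg=1, i=1, q=0
  agg=2, i=1, q=1
  agg=4, i=1, q=2
  agg=4, i=2, q=0
  agg=5, i=2, q=1
  agg=7, i=2, q=2
  agg=10, i=2, q=3
  agg=10, i=3, q=0
  agg=11, i=3, q=1
  agg=13, i=3, q=2
  agg=16, i=3, q=3
  agg=20, i=3, q=4
  agg=20, i=4, q=0
  agg=21, i=4, q=1
  agg=23, i=4, q=2
  agg=26, i=4, q=3
  agg=30, i=4, q=4
  agg=35, i=4, q=5
  agg=35, i=5, q=0
  agg=36, i=5, q=1
  agg=38, i=5, q=2
  agg=41, i=5, q=3
  agg=45, i=5, q=4
  agg=50, i=5, q=5
  agg=56, i=5, q=6

Final answer: 56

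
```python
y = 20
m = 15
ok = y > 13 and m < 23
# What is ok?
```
Trace:
  y=20
  y=20, m=15
  y=20, m=15, ok=True

Final answer: True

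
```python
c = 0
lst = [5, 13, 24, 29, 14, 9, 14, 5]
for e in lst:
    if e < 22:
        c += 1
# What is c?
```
Trace:
  c=0
  c=1, e=5
  c=2, e=13
  c=2, e=24
  c=2, e=29
  c=3, e=14
  c=4, e=9
  c=5, e=14
  c=6, e=5

Final answer: 6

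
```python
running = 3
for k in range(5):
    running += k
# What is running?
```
Trace:
  running=3
  running=3, k=0
  running=4, k=1
  running=6, k=2
  running=9, k=3
  running=13, k=4

Final answer: 13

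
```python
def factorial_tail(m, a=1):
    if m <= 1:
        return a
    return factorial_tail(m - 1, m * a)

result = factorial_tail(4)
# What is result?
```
Call trace:
factorial_tail(m=4, a=1)
  factorial_tail(m=3, a=4)
    factorial_tail(m=2, a=12)
      factorial_tail(m=1, a=24)
      -> return 24
    -> return 24
  -> return 24
-> return 24

Final answer: 24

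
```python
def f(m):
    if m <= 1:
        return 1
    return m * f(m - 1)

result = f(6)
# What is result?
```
Call trace:
f(m=6)
  f(m=5)
    f(m=4)
      f(m=3)
        f(m=2)
          f(m=1)
          -> return 1
        -> return 2
      -> return 6
    -> return 24
  -> return 120
-> return 720

Final answer: 720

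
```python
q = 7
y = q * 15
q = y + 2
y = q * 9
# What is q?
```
Trace:
  q=7
  q=7, y=105
  q=107, y=105
  q=107, y=963

Final answer: 107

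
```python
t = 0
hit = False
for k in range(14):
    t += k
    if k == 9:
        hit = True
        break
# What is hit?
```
Trace:
  t=0
  t=0, hit=False
  t=0, hit=False, k=0
  t=1, hit=False, k=1
  t=3, hit=False, k=2
  t=6, hit=False, k=3
  t=10, hit=False, k=4
  t=15, hit=False, k=5
  t=21, hit=False, k=6
  t=28, hit=False, k=7
  t=36, hit=False, k=8
  t=45, hit=True, k=9

Final answer: True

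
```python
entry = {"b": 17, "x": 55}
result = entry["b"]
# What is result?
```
Trace:
  entry={'b': 17, 'x': 55}
  entry={'b': 17, 'x': 55}, result=17

Final answer: 17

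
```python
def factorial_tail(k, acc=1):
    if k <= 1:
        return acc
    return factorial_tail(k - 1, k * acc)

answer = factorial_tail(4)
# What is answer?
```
Call trace:
factorial_tail(k=4, acc=1)
  factorial_tail(k=3, acc=4)
    factorial_tail(k=2, acc=12)
      factorial_tail(k=1, acc=24)
      -> return 24
    -> return 24
  -> return 24
-> return 24

Final answer: 24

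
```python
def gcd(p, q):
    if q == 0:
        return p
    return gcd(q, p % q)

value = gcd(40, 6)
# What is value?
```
Call trace:
gcd(p=40, q=6)
  gcd(p=6, q=4)
    gcd(p=4, q=2)
      gcd(p=2, q=0)
      -> return 2
    -> return 2
  -> return 2
-> return 2

Final answer: 2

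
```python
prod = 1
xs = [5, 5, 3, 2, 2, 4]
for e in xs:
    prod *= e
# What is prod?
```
Trace:
  prod=1
  prod=5, e=5
  prod=25, e=5
  prod=75, e=3
  prod=150, e=2
  prod=300, e=2
  prod=1200, e=4

Final answer: 1200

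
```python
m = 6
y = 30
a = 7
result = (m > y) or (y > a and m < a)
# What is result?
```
Trace:
  m=6
  m=6, y=30
  m=6, y=30, a=7
  m=6, y=30, a=7, result=True

Final answer: True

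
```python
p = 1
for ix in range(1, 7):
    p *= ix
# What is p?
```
Trace:
  p=1
  p=1, ix=1
  p=2, ix=2
  p=6, ix=3
  p=24, ix=4
  p=120, ix=5
  p=720, ix=6

Final answer: 720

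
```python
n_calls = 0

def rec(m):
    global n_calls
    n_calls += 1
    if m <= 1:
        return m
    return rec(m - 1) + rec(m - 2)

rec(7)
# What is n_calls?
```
Call trace (a repeated sub-call is expanded the first time; later identical calls just restate its return value):
rec(m=7)
  rec(m=6)
    rec(m=5)
      rec(m=4)
        rec(m=3)
          rec(m=2)
            rec(m=1)
            -> return 1
            rec(m=0)
            -> return 0
          -> return 1
          rec(m=1)
          -> return 1
        -> return 2
        rec(m=2) -> return 1  (same call as traced above)
      -> return 3
      rec(m=3) -> return 2  (same call as traced above)
    -> return 5
    rec(m=4) -> return 3  (same call as traced above)
  -> return 8
  rec(m=5) -> return 5  (same call as traced above)
-> return 13

n_calls is incremented once per call, so count the calls in each subtree. Let C(m) = number of calls made by rec(m).
C(0) = C(1) = 1 (base case, no recursion); C(m) = 1 + C(m - 1) + C(m - 2) otherwise.
C(2) = 1 + C(1) + C(0) = 1 + 1 + 1 = 3
C(3) = 1 + C(2) + C(1) = 1 + 3 + 1 = 5
C(4) = 1 + C(3) + C(2) = 1 + 5 + 3 = 9
C(5) = 1 + C(4) + C(3) = 1 + 9 + 5 = 15
C(6) = 1 + C(5) + C(4) = 1 + 15 + 9 = 25
C(7) = 1 + C(6) + C(5) = 1 + 25 + 15 = 41
n_calls = C(7) = 41

Final answer: 41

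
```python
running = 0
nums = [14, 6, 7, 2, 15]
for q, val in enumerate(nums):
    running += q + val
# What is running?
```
Trace:
  running=0
  running=14, q=0, val=14
  running=21, q=1, val=6
  running=30, q=2, val=7
  running=35, q=3, val=2
  running=54, q=4, val=15

Final answer: 54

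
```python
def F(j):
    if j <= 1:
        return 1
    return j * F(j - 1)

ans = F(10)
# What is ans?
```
Call trace:
F(j=10)
  F(j=9)
    F(j=8)
      F(j=7)
        F(j=6)
          F(j=5)
            F(j=4)
              F(j=3)
                F(j=2)
                  F(j=1)
                  -> return 1
                -> return 2
              -> return 6
            -> return 24
          -> return 120
        -> return 720
      -> return 5040
    -> return 40320
  -> return 362880
-> return 3628800

Final answer: 3628800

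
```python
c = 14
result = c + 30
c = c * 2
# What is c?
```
Trace:
  c=14
  c=14, result=44
  c=28, result=44

Final answer: 28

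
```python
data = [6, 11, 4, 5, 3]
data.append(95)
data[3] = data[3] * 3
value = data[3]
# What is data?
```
Trace:
  data=[6, 11, 4, 5, 3]
  data=[6, 11, 4, 5, 3, 95]
  data=[6, 11, 4, 15, 3, 95]
  data=[6, 11, 4, 15, 3, 95], value=15

Final answer: [6, 11, 4, 15, 3, 95]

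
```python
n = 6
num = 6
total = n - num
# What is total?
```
Trace:
  n=6
  n=6, num=6
  n=6, num=6, total=0

Final answer: 0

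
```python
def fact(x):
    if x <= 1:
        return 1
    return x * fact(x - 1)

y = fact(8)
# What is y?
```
Call trace:
fact(x=8)
  fact(x=7)
    fact(x=6)
      fact(x=5)
        fact(x=4)
          fact(x=3)
            fact(x=2)
              fact(x=1)
              -> return 1
            -> return 2
          -> return 6
        -> return 24
      -> return 120
    -> return 720
  -> return 5040
-> return 40320

Final answer: 40320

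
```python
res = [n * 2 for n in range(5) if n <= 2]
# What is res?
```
Trace:
  n=0
  n=1
  n=2
  n=3
  n=4
  res=[0, 2, 4]

Final answer: [0, 2, 4]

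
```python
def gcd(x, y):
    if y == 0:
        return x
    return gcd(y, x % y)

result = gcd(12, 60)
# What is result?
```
Call trace:
gcd(x=12, y=60)
  gcd(x=60, y=12)
    gcd(x=12, y=0)
    -> return 12
  -> return 12
-> return 12

Final answer: 12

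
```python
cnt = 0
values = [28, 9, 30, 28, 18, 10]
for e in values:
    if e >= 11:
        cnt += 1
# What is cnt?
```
Trace:
  cnt=0
  cnt=1, e=28
  cnt=1, e=9
  cnt=2, e=30
  cnt=3, e=28
  cnt=4, e=18
  cnt=4, e=10

Final answer: 4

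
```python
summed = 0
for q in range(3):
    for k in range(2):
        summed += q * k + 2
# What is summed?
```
Trace:
  summed=0
  summed=2, q=0, k=0
  summed=4, q=0, k=1
  summed=6, q=1, k=0
  summed=9, q=1, k=1
  summed=11, q=2, k=0
  summed=15, q=2, k=1

Final answer: 15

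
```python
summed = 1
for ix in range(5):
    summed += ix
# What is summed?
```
Trace:
  summed=1
  summed=1, ix=0
  summed=2, ix=1
  summed=4, ix=2
  summed=7, ix=3
  summed=11, ix=4

Final answer: 11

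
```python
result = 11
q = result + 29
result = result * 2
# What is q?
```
Trace:
  result=11
  result=11, q=40
  result=22, q=40

Final answer: 40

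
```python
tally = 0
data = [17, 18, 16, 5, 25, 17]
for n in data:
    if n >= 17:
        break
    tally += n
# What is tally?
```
Trace:
  tally=0
  tally=0, n=17

Final answer: 0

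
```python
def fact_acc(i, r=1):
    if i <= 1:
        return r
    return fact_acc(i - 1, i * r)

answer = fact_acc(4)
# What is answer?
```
Call trace:
fact_acc(i=4, r=1)
  fact_acc(i=3, r=4)
    fact_acc(i=2, r=12)
      fact_acc(i=1, r=24)
      -> return 24
    -> return 24
  -> return 24
-> return 24

Final answer: 24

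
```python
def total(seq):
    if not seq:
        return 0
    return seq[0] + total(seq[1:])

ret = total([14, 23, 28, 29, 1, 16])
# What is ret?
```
Call trace:
total(seq=[14, 23, 28, 29, 1, 16])
  total(seq=[23, 28, 29, 1, 16])
    total(seq=[28, 29, 1, 16])
      total(seq=[29, 1, 16])
        total(seq=[1, 16])
          total(seq=[16])
            total(seq=[])
            -> return 0
          -> return 16
        -> return 17
      -> return 46
    -> return 74
  -> return 97
-> return 111

Final answer: 111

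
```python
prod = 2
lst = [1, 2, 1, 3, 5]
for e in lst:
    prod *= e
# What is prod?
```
Trace:
  prod=2
  prod=2, e=1
  prod=4, e=2
  prod=4, e=1
  prod=12, e=3
  prod=60, e=5

Final answer: 60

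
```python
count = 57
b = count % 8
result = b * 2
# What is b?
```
Trace:
  count=57
  count=57, b=1
  count=57, b=1, result=2

Final answer: 1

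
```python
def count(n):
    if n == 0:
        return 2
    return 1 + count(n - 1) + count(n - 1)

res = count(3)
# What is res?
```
Call trace (a repeated sub-call is expanded the first time; later identical calls just restate its return value):
count(n=3)
  count(n=2)
    count(n=1)
      count(n=0)
      -> return 2
      count(n=0)
      -> return 2
    -> return 5
    count(n=1) -> return 5  (same call as traced above)
  -> return 11
  count(n=2) -> return 11  (same call as traced above)
-> return 23

Final answer: 23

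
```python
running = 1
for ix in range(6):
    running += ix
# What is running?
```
Trace:
  running=1
  running=1, ix=0
  running=2, ix=1
  running=4, ix=2
  running=7, ix=3
  running=11, ix=4
  running=16, ix=5

Final answer: 16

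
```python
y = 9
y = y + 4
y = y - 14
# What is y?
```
Trace:
  y=9
  y=13
  y=-1

Final answer: -1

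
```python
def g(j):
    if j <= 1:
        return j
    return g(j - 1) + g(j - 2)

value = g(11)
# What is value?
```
Call trace (a repeated sub-call is expanded the first time; later identical calls just restate its return value):
g(j=11)
  g(j=10)
    g(j=9)
      g(j=8)
        g(j=7)
          g(j=6)
            g(j=5)
              g(j=4)
                g(j=3)
                  g(j=2)
                    g(j=1)
                    -> return 1
                    g(j=0)
                    -> return 0
                  -> return 1
                  g(j=1)
                  -> return 1
                -> return 2
                g(j=2) -> return 1  (same call as traced above)
              -> return 3
              g(j=3) -> return 2  (same call as traced above)
            -> return 5
            g(j=4) -> return 3  (same call as traced above)
          -> return 8
          g(j=5) -> return 5  (same call as traced above)
        -> return 13
        g(j=6) -> return 8  (same call as traced above)
      -> return 21
      g(j=7) -> return 13  (same call as traced above)
    -> return 34
    g(j=8) -> return 21  (same call as traced above)
  -> return 55
  g(j=9) -> return 34  (same call as traced above)
-> return 89

Final answer: 89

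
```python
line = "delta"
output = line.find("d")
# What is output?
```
Trace:
  line='delta'
  line='delta', output=0

Final answer: 0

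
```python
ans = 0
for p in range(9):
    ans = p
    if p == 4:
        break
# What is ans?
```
Trace:
  ans=0
  ans=0, p=0
  ans=1, p=1
  ans=2, p=2
  ans=3, p=3
  ans=4, p=4

Final answer: 4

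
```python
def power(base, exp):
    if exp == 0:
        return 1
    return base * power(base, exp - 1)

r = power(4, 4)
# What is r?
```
Call trace:
power(base=4, exp=4)
  power(base=4, exp=3)
    power(base=4, exp=2)
      power(base=4, exp=1)
        power(base=4, exp=0)
        -> return 1
      -> return 4
    -> return 16
  -> return 64
-> return 256

Final answer: 256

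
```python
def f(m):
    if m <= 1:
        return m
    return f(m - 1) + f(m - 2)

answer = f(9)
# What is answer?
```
Call trace (a repeated sub-call is expanded the first time; later identical calls just restate its return value):
f(m=9)
  f(m=8)
    f(m=7)
      f(m=6)
        f(m=5)
          f(m=4)
            f(m=3)
              f(m=2)
                f(m=1)
                -> return 1
                f(m=0)
                -> return 0
              -> return 1
              f(m=1)
              -> return 1
            -> return 2
            f(m=2) -> return 1  (same call as traced above)
          -> return 3
          f(m=3) -> return 2  (same call as traced above)
        -> return 5
        f(m=4) -> return 3  (same call as traced above)
      -> return 8
      f(m=5) -> return 5  (same call as traced above)
    -> return 13
    f(m=6) -> return 8  (same call as traced above)
  -> return 21
  f(m=7) -> return 13  (same call as traced above)
-> return 34

Final answer: 34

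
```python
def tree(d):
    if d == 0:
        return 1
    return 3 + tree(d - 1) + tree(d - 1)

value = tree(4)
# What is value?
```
Call trace (a repeated sub-call is expanded the first time; later identical calls just restate its return value):
tree(d=4)
  tree(d=3)
    tree(d=2)
      tree(d=1)
        tree(d=0)
        -> return 1
        tree(d=0)
        -> return 1
      -> return 5
      tree(d=1) -> return 5  (same call as traced above)
    -> return 13
    tree(d=2) -> return 13  (same call as traced above)
  -> return 29
  tree(d=3) -> return 29  (same call as traced above)
-> return 61

Final answer: 61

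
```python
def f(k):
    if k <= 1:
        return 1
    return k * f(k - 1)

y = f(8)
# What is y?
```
Call trace:
f(k=8)
  f(k=7)
    f(k=6)
      f(k=5)
        f(k=4)
          f(k=3)
            f(k=2)
              f(k=1)
              -> return 1
            -> return 2
          -> return 6
        -> return 24
      -> return 120
    -> return 720
  -> return 5040
-> return 40320

Final answer: 40320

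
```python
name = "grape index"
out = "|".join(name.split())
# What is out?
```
Trace:
  name='grape index'
  name='grape index', out='grape|index'

Final answer: 'grape|index'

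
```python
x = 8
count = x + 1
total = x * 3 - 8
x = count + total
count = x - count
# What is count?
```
Trace:
  x=8
  x=8, count=9
  x=8, count=9, total=16
  x=25, count=9, total=16
  x=25, count=16, total=16

Final answer: 16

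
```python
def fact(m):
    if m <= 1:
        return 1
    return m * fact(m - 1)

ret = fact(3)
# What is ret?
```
Call trace:
fact(m=3)
  fact(m=2)
    fact(m=1)
    -> return 1
  -> return 2
-> return 6

Final answer: 6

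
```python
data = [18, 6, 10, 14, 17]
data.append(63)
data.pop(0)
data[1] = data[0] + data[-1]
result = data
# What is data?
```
Trace:
  data=[18, 6, 10, 14, 17]
  data=[18, 6, 10, 14, 17, 63]
  data=[6, 10, 14, 17, 63]
  data=[6, 69, 14, 17, 63]
  data=[6, 69, 14, 17, 63], result=[6, 69, 14, 17, 63]

Final answer: [6, 69, 14, 17, 63]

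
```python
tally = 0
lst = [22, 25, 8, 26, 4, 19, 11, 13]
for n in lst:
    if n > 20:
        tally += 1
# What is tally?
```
Trace:
  tally=0
  tally=1, n=22
  tally=2, n=25
  tally=2, n=8
  tally=3, n=26
  tally=3, n=4
  tally=3, n=19
  tally=3, n=11
  tally=3, n=13

Final answer: 3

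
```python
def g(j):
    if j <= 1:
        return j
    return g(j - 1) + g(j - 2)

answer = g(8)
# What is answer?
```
Call trace (a repeated sub-call is expanded the first time; later identical calls just restate its return value):
g(j=8)
  g(j=7)
    g(j=6)
      g(j=5)
        g(j=4)
          g(j=3)
            g(j=2)
              g(j=1)
              -> return 1
              g(j=0)
              -> return 0
            -> return 1
            g(j=1)
            -> return 1
          -> return 2
          g(j=2) -> return 1  (same call as traced above)
        -> return 3
        g(j=3) -> return 2  (same call as traced above)
      -> return 5
      g(j=4) -> return 3  (same call as traced above)
    -> return 8
    g(j=5) -> return 5  (same call as traced above)
  -> return 13
  g(j=6) -> return 8  (same call as traced above)
-> return 21

Final answer: 21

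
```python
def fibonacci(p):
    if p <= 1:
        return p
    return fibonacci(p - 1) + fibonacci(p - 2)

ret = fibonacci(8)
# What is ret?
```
Call trace (a repeated sub-call is expanded the first time; later identical calls just restate its return value):
fibonacci(p=8)
  fibonacci(p=7)
    fibonacci(p=6)
      fibonacci(p=5)
        fibonacci(p=4)
          fibonacci(p=3)
            fibonacci(p=2)
              fibonacci(p=1)
              -> return 1
              fibonacci(p=0)
              -> return 0
            -> return 1
            fibonacci(p=1)
            -> return 1
          -> return 2
          fibonacci(p=2) -> return 1  (same call as traced above)
        -> return 3
        fibonacci(p=3) -> return 2  (same call as traced above)
      -> return 5
      fibonacci(p=4) -> return 3  (same call as traced above)
    -> return 8
    fibonacci(p=5) -> return 5  (same call as traced above)
  -> return 13
  fibonacci(p=6) -> return 8  (same call as traced above)
-> return 21

Final answer: 21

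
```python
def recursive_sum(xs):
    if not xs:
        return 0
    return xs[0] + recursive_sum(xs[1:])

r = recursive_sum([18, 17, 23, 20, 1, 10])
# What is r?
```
Call trace:
recursive_sum(xs=[18, 17, 23, 20, 1, 10])
  recursive_sum(xs=[17, 23, 20, 1, 10])
    recursive_sum(xs=[23, 20, 1, 10])
      recursive_sum(xs=[20, 1, 10])
        recursive_sum(xs=[1, 10])
          recursive_sum(xs=[10])
            recursive_sum(xs=[])
            -> return 0
          -> return 10
        -> return 11
      -> return 31
    -> return 54
  -> return 71
-> return 89

Final answer: 89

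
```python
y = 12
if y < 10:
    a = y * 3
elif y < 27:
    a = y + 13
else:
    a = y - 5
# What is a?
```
Trace:
  y=12
  y=12, a=25

Final answer: 25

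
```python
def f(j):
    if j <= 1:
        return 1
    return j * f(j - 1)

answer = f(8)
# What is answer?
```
Call trace:
f(j=8)
  f(j=7)
    f(j=6)
      f(j=5)
        f(j=4)
          f(j=3)
            f(j=2)
              f(j=1)
              -> return 1
            -> return 2
          -> return 6
        -> return 24
      -> return 120
    -> return 720
  -> return 5040
-> return 40320

Final answer: 40320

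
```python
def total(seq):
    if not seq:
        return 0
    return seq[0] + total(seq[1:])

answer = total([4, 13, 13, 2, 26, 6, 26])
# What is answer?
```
Call trace:
total(seq=[4, 13, 13, 2, 26, 6, 26])
  total(seq=[13, 13, 2, 26, 6, 26])
    total(seq=[13, 2, 26, 6, 26])
      total(seq=[2, 26, 6, 26])
        total(seq=[26, 6, 26])
          total(seq=[6, 26])
            total(seq=[26])
              total(seq=[])
              -> return 0
            -> return 26
          -> return 32
        -> return 58
      -> return 60
    -> return 73
  -> return 86
-> return 90

Final answer: 90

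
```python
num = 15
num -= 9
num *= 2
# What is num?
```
Trace:
  num=15
  num=6
  num=12

Final answer: 12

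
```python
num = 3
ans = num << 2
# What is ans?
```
Trace:
  num=3
  num=3, ans=12

Final answer: 12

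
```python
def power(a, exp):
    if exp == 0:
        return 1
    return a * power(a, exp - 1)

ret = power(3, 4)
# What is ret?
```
Call trace:
power(a=3, exp=4)
  power(a=3, exp=3)
    power(a=3, exp=2)
      power(a=3, exp=1)
        power(a=3, exp=0)
        -> return 1
      -> return 3
    -> return 9
  -> return 27
-> return 81

Final answer: 81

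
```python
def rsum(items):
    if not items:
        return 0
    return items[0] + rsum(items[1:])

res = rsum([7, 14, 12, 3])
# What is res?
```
Call trace:
rsum(items=[7, 14, 12, 3])
  rsum(items=[14, 12, 3])
    rsum(items=[12, 3])
      rsum(items=[3])
        rsum(items=[])
        -> return 0
      -> return 3
    -> return 15
  -> return 29
-> return 36

Final answer: 36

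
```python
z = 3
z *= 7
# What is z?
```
Trace:
  z=3
  z=21

Final answer: 21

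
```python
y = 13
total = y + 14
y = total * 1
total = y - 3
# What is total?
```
Trace:
  y=13
  y=13, total=27
  y=27, total=27
  y=27, total=24

Final answer: 24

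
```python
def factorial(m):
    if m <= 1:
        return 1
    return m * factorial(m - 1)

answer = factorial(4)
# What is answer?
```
Call trace:
factorial(m=4)
  factorial(m=3)
    factorial(m=2)
      factorial(m=1)
      -> return 1
    -> return 2
  -> return 6
-> return 24

Final answer: 24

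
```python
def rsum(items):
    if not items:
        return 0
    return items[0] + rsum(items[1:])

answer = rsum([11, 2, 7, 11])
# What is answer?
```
Call trace:
rsum(items=[11, 2, 7, 11])
  rsum(items=[2, 7, 11])
    rsum(items=[7, 11])
      rsum(items=[11])
        rsum(items=[])
        -> return 0
      -> return 11
    -> return 18
  -> return 20
-> return 31

Final answer: 31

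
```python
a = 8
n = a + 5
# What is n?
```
Trace:
  a=8
  a=8, n=13

Final answer: 13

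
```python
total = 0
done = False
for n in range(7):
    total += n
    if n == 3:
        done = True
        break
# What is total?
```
Trace:
  total=0
  total=0, done=False
  total=0, done=False, n=0
  total=1, done=False, n=1
  total=3, done=False, n=2
  total=6, done=True, n=3

Final answer: 6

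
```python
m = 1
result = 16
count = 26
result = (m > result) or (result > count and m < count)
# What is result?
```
Trace:
  m=1
  m=1, result=16
  m=1, result=16, count=26
  m=1, result=False, count=26

Final answer: False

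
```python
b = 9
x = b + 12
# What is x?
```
Trace:
  b=9
  b=9, x=21

Final answer: 21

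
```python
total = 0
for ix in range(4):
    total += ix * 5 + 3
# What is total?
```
Trace:
  total=0
  total=3, ix=0
  total=11, ix=1
  total=24, ix=2
  total=42, ix=3

Final answer: 42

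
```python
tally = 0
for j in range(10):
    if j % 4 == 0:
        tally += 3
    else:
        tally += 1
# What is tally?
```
Trace:
  tally=0
  tally=3, j=0
  tally=4, j=1
  tally=5, j=2
  tally=6, j=3
  tally=9, j=4
  tally=10, j=5
  tally=11, j=6
  tally=12, j=7
  tally=15, j=8
  tally=16, j=9

Final answer: 16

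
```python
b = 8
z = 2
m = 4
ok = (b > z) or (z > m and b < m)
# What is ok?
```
Trace:
  b=8
  b=8, z=2
  b=8, z=2, m=4
  b=8, z=2, m=4, ok=True

Final answer: True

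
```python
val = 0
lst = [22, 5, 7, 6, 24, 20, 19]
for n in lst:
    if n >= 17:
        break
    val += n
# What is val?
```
Trace:
  val=0
  val=0, n=22

Final answer: 0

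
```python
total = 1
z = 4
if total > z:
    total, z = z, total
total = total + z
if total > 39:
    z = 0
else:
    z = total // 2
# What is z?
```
Trace:
  total=1
  total=1, z=4
  total=1, z=4
  total=5, z=4
  total=5, z=2

Final answer: 2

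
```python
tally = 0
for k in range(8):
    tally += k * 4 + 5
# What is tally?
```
Trace:
  tally=0
  tally=5, k=0
  tally=14, k=1
  tally=27, k=2
  tally=44, k=3
  tally=65, k=4
  tally=90, k=5
  tally=119, k=6
  tally=152, k=7

Final answer: 152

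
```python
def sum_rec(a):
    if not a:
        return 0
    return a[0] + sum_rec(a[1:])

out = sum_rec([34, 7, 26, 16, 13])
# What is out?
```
Call trace:
sum_rec(a=[34, 7, 26, 16, 13])
  sum_rec(a=[7, 26, 16, 13])
    sum_rec(a=[26, 16, 13])
      sum_rec(a=[16, 13])
        sum_rec(a=[13])
          sum_rec(a=[])
          -> return 0
        -> return 13
      -> return 29
    -> return 55
  -> return 62
-> return 96

Final answer: 96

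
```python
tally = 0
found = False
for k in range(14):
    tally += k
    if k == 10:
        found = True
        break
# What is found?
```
Trace:
  tally=0
  tally=0, found=False
  tally=0, found=False, k=0
  tally=1, found=False, k=1
  tally=3, found=False, k=2
  tally=6, found=False, k=3
  tally=10, found=False, k=4
  tally=15, found=False, k=5
  tally=21, found=False, k=6
  tally=28, found=False, k=7
  tally=36, found=False, k=8
  tally=45, found=False, k=9
  tally=55, found=True, k=10

Final answer: True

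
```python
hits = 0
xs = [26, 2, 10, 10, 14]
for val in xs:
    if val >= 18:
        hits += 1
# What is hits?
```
Trace:
  hits=0
  hits=1, val=26
  hits=1, val=2
  hits=1, val=10
  hits=1, val=10
  hits=1, val=14

Final answer: 1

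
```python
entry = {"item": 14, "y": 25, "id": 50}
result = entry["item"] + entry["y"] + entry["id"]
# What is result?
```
Trace:
  entry={'item': 14, 'y': 25, 'id': 50}
  entry={'item': 14, 'y': 25, 'id': 50}, result=89

Final answer: 89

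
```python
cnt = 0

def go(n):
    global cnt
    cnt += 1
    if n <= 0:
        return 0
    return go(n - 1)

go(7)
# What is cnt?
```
Call trace:
go(n=7)
  go(n=6)
    go(n=5)
      go(n=4)
        go(n=3)
          go(n=2)
            go(n=1)
              go(n=0)
              -> return 0
            -> return 0
          -> return 0
        -> return 0
      -> return 0
    -> return 0
  -> return 0
-> return 0

cnt is incremented once per call. go is entered once for each n = 7, 6, 5, 4, 3, 2, 1, 0 (the n <= 0 call returns without recursing), i.e. 7 + 1 calls.
cnt = 8

Final answer: 8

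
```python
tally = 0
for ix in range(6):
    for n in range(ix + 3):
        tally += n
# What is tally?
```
Trace:
  tally=0
  tally=0, ix=0, n=0
  tally=1, ix=0, n=1
  tally=3, ix=0, n=2
  tally=3, ix=1, n=0
  tally=4, ix=1, n=1
  tally=6, ix=1, n=2
  tally=9, ix=1, n=3
  tally=9, ix=2, n=0
  tally=10, ix=2, n=1
  tally=12, ix=2, n=2
  tally=15, ix=2, n=3
  tally=19, ix=2, n=4
  tally=19, ix=3, n=0
  tally=20, ix=3, n=1
  tally=22, ix=3, n=2
  tally=25, ix=3, n=3
  tally=29, ix=3, n=4
  tally=34, ix=3, n=5
  tally=34, ix=4, n=0
  tally=35, ix=4, n=1
  tally=37, ix=4, n=2
  tally=40, ix=4, n=3
  tally=44, ix=4, n=4
  tally=49, ix=4, n=5
  tally=55, ix=4, n=6
  tally=55, ix=5, n=0
  tally=56, ix=5, n=1
  tally=58, ix=5, n=2
  tally=61, ix=5, n=3
  tally=65, ix=5, n=4
  tally=70, ix=5, n=5
  tally=76, ix=5, n=6
  tally=83, ix=5, n=7

Final answer: 83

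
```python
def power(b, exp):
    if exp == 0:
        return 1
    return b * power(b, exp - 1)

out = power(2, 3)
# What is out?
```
Call trace:
power(b=2, exp=3)
  power(b=2, exp=2)
    power(b=2, exp=1)
      power(b=2, exp=0)
      -> return 1
    -> return 2
  -> return 4
-> return 8

Final answer: 8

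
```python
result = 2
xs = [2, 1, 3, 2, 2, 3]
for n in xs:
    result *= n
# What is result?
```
Trace:
  result=2
  result=4, n=2
  result=4, n=1
  result=12, n=3
  result=24, n=2
  result=48, n=2
  result=144, n=3

Final answer: 144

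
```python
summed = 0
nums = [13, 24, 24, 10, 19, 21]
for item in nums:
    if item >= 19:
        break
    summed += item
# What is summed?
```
Trace:
  summed=0
  summed=13, item=13
  summed=13, item=24

Final answer: 13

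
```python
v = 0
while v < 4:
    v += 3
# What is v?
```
Trace:
  v=0
  v=3
  v=6

Final answer: 6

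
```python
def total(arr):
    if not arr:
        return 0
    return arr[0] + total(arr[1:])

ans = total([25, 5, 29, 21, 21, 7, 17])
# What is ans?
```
Call trace:
total(arr=[25, 5, 29, 21, 21, 7, 17])
  total(arr=[5, 29, 21, 21, 7, 17])
    total(arr=[29, 21, 21, 7, 17])
      total(arr=[21, 21, 7, 17])
        total(arr=[21, 7, 17])
          total(arr=[7, 17])
            total(arr=[17])
              total(arr=[])
              -> return 0
            -> return 17
          -> return 24
        -> return 45
      -> return 66
    -> return 95
  -> return 100
-> return 125

Final answer: 125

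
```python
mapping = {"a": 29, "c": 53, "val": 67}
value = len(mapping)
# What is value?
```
Trace:
  mapping={'a': 29, 'c': 53, 'val': 67}
  mapping={'a': 29, 'c': 53, 'val': 67}, value=3

Final answer: 3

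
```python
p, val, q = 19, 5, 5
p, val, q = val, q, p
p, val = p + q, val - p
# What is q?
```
Trace:
  p=19, val=5, q=5
  p=5, val=5, q=19
  p=24, val=0, q=19

Final answer: 19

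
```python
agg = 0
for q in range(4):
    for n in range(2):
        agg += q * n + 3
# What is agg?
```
Trace:
  agg=0
  agg=3, q=0, n=0
  agg=6, q=0, n=1
  agg=9, q=1, n=0
  agg=13, q=1, n=1
  agg=16, q=2, n=0
  agg=21, q=2, n=1
  agg=24, q=3, n=0
  agg=30, q=3, n=1

Final answer: 30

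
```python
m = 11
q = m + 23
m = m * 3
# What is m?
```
Trace:
  m=11
  m=11, q=34
  m=33, q=34

Final answer: 33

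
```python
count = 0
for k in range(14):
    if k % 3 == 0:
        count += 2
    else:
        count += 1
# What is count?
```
Trace:
  count=0
  count=2, k=0
  count=3, k=1
  count=4, k=2
  count=6, k=3
  count=7, k=4
  count=8, k=5
  count=10, k=6
  count=11, k=7
  count=12, k=8
  count=14, k=9
  count=15, k=10
  count=16, k=11
  count=18, k=12
  count=19, k=13

Final answer: 19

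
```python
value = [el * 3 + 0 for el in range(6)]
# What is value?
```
Trace:
  el=0
  el=1
  el=2
  el=3
  el=4
  el=5
  value=[0, 3, 6, 9, 12, 15]

Final answer: [0, 3, 6, 9, 12, 15]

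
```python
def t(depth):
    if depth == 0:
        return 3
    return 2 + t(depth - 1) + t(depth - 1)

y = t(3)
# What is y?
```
Call trace (a repeated sub-call is expanded the first time; later identical calls just restate its return value):
t(depth=3)
  t(depth=2)
    t(depth=1)
      t(depth=0)
      -> return 3
      t(depth=0)
      -> return 3
    -> return 8
    t(depth=1) -> return 8  (same call as traced above)
  -> return 18
  t(depth=2) -> return 18  (same call as traced above)
-> return 38

Final answer: 38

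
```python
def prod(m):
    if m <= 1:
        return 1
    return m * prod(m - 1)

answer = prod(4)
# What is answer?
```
Call trace:
prod(m=4)
  prod(m=3)
    prod(m=2)
      prod(m=1)
      -> return 1
    -> return 2
  -> return 6
-> return 24

Final answer: 24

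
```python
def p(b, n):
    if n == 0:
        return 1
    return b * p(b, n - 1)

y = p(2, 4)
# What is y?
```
Call trace:
p(b=2, n=4)
  p(b=2, n=3)
    p(b=2, n=2)
      p(b=2, n=1)
        p(b=2, n=0)
        -> return 1
      -> return 2
    -> return 4
  -> return 8
-> return 16

Final answer: 16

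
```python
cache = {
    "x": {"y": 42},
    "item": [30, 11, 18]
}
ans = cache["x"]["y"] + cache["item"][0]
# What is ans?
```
Trace:
  cache={'x': {'y': 42}, 'item': [30, 11, 18]}
  cache={'x': {'y': 42}, 'item': [30, 11, 18]}, ans=72

Final answer: 72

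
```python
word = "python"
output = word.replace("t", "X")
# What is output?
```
Trace:
  word='python'
  word='python', output='pyXhon'

Final answer: 'pyXhon'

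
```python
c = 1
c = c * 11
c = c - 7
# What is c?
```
Trace:
  c=1
  c=11
  c=4

Final answer: 4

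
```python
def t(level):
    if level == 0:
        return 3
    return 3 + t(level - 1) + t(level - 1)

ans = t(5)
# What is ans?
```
Call trace (a repeated sub-call is expanded the first time; later identical calls just restate its return value):
t(level=5)
  t(level=4)
    t(level=3)
      t(level=2)
        t(level=1)
          t(level=0)
          -> return 3
          t(level=0)
          -> return 3
        -> return 9
        t(level=1) -> return 9  (same call as traced above)
      -> return 21
      t(level=2) -> return 21  (same call as traced above)
    -> return 45
    t(level=3) -> return 45  (same call as traced above)
  -> return 93
  t(level=4) -> return 93  (same call as traced above)
-> return 189

Final answer: 189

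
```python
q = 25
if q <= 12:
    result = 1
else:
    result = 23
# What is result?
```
Trace:
  q=25
  q=25, result=23

Final answer: 23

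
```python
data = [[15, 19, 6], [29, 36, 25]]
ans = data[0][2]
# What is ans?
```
Trace:
  data=[[15, 19, 6], [29, 36, 25]]
  data=[[15, 19, 6], [29, 36, 25]], ans=6

Final answer: 6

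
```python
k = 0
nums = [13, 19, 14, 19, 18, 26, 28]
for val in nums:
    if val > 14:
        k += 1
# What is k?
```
Trace:
  k=0
  k=0, val=13
  k=1, val=19
  k=1, val=14
  k=2, val=19
  k=3, val=18
  k=4, val=26
  k=5, val=28

Final answer: 5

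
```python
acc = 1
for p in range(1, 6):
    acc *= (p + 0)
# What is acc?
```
Trace:
  acc=1
  acc=1, p=1
  acc=2, p=2
  acc=6, p=3
  acc=24, p=4
  acc=120, p=5

Final answer: 120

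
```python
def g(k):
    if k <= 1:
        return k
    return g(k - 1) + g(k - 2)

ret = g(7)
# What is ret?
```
Call trace (a repeated sub-call is expanded the first time; later identical calls just restate its return value):
g(k=7)
  g(k=6)
    g(k=5)
      g(k=4)
        g(k=3)
          g(k=2)
            g(k=1)
            -> return 1
            g(k=0)
            -> return 0
          -> return 1
          g(k=1)
          -> return 1
        -> return 2
        g(k=2) -> return 1  (same call as traced above)
      -> return 3
      g(k=3) -> return 2  (same call as traced above)
    -> return 5
    g(k=4) -> return 3  (same call as traced above)
  -> return 8
  g(k=5) -> return 5  (same call as traced above)
-> return 13

Final answer: 13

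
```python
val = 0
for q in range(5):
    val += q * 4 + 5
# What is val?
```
Trace:
  val=0
  val=5, q=0
  val=14, q=1
  val=27, q=2
  val=44, q=3
  val=65, q=4

Final answer: 65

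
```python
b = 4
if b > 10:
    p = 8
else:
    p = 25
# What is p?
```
Trace:
  b=4
  b=4, p=25

Final answer: 25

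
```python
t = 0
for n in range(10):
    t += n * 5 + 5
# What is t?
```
Trace:
  t=0
  t=5, n=0
  t=15, n=1
  t=30, n=2
  t=50, n=3
  t=75, n=4
  t=105, n=5
  t=140, n=6
  t=180, n=7
  t=225, n=8
  t=275, n=9

Final answer: 275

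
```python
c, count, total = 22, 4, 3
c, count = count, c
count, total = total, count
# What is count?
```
Trace:
  c=22, count=4, total=3
  c=4, count=22, total=3
  c=4, count=3, total=22

Final answer: 3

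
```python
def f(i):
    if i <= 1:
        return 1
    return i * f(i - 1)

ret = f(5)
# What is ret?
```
Call trace:
f(i=5)
  f(i=4)
    f(i=3)
      f(i=2)
        f(i=1)
        -> return 1
      -> return 2
    -> return 6
  -> return 24
-> return 120

Final answer: 120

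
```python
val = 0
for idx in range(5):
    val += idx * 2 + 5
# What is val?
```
Trace:
  val=0
  val=5, idx=0
  val=12, idx=1
  val=21, idx=2
  val=32, idx=3
  val=45, idx=4

Final answer: 45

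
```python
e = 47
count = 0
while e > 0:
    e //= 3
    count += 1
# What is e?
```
Trace:
  e=47
  e=47, count=0
  e=15, count=1
  e=5, count=2
  e=1, count=3
  e=0, count=4

Final answer: 0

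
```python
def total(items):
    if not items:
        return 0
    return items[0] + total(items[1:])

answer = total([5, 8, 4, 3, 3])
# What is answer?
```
Call trace:
total(items=[5, 8, 4, 3, 3])
  total(items=[8, 4, 3, 3])
    total(items=[4, 3, 3])
      total(items=[3, 3])
        total(items=[3])
          total(items=[])
          -> return 0
        -> return 3
      -> return 6
    -> return 10
  -> return 18
-> return 23

Final answer: 23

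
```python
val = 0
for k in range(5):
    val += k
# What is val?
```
Trace:
  val=0
  val=0, k=0
  val=1, k=1
  val=3, k=2
  val=6, k=3
  val=10, k=4

Final answer: 10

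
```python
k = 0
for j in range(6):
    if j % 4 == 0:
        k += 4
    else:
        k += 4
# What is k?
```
Trace:
  k=0
  k=4, j=0
  k=8, j=1
  k=12, j=2
  k=16, j=3
  k=20, j=4
  k=24, j=5

Final answer: 24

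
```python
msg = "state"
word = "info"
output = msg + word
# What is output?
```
Trace:
  msg='state'
  msg='state', word='info'
  msg='state', word='info', output='stateinfo'

Final answer: 'stateinfo'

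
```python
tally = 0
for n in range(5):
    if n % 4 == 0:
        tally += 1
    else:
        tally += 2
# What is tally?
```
Trace:
  tally=0
  tally=1, n=0
  tally=3, n=1
  tally=5, n=2
  tally=7, n=3
  tally=8, n=4

Final answer: 8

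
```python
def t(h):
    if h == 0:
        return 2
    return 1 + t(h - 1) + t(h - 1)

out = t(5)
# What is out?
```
Call trace (a repeated sub-call is expanded the first time; later identical calls just restate its return value):
t(h=5)
  t(h=4)
    t(h=3)
      t(h=2)
        t(h=1)
          t(h=0)
          -> return 2
          t(h=0)
          -> return 2
        -> return 5
        t(h=1) -> return 5  (same call as traced above)
      -> return 11
      t(h=2) -> return 11  (same call as traced above)
    -> return 23
    t(h=3) -> return 23  (same call as traced above)
  -> return 47
  t(h=4) -> return 47  (same call as traced above)
-> return 95

Final answer: 95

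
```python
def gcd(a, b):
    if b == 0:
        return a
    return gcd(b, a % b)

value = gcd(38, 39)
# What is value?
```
Call trace:
gcd(a=38, b=39)
  gcd(a=39, b=38)
    gcd(a=38, b=1)
      gcd(a=1, b=0)
      -> return 1
    -> return 1
  -> return 1
-> return 1

Final answer: 1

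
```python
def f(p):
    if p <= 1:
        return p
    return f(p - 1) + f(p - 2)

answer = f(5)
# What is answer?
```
Call trace (a repeated sub-call is expanded the first time; later identical calls just restate its return value):
f(p=5)
  f(p=4)
    f(p=3)
      f(p=2)
        f(p=1)
        -> return 1
        f(p=0)
        -> return 0
      -> return 1
      f(p=1)
      -> return 1
    -> return 2
    f(p=2) -> return 1  (same call as traced above)
  -> return 3
  f(p=3) -> return 2  (same call as traced above)
-> return 5

Final answer: 5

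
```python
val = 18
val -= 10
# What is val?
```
Trace:
  val=18
  val=8

Final answer: 8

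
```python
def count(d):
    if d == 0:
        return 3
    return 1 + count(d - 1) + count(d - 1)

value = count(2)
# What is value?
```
Call trace (a repeated sub-call is expanded the first time; later identical calls just restate its return value):
count(d=2)
  count(d=1)
    count(d=0)
    -> return 3
    count(d=0)
    -> return 3
  -> return 7
  count(d=1) -> return 7  (same call as traced above)
-> return 15

Final answer: 15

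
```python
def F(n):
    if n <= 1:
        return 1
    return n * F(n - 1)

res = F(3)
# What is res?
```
Call trace:
F(n=3)
  F(n=2)
    F(n=1)
    -> return 1
  -> return 2
-> return 6

Final answer: 6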